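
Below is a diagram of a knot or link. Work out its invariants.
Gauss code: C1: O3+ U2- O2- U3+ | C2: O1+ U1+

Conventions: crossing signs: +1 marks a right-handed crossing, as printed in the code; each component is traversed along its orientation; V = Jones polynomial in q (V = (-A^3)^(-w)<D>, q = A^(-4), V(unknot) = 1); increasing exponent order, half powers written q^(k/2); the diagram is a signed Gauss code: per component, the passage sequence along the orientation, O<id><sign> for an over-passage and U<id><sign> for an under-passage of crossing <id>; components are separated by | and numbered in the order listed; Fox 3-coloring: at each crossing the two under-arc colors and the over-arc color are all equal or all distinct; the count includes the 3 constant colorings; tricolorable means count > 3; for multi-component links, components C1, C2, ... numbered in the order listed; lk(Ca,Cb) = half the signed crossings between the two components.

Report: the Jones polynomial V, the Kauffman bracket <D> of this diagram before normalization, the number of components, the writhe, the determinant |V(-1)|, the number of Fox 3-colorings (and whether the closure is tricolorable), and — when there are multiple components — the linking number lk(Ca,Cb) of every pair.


V = -q^(-1/2) - q^(1/2)
<D> = A + A^5 (w = +1)
2 components over 3 crossings, w = +1
lk(C1,C2): 0
9 Fox colorings among 3^3, |V(-1)| = 0: tricolorable
why: w = +1 (over 3 crossings) is diagram-only; (-A^3)^(-1) removes it from V


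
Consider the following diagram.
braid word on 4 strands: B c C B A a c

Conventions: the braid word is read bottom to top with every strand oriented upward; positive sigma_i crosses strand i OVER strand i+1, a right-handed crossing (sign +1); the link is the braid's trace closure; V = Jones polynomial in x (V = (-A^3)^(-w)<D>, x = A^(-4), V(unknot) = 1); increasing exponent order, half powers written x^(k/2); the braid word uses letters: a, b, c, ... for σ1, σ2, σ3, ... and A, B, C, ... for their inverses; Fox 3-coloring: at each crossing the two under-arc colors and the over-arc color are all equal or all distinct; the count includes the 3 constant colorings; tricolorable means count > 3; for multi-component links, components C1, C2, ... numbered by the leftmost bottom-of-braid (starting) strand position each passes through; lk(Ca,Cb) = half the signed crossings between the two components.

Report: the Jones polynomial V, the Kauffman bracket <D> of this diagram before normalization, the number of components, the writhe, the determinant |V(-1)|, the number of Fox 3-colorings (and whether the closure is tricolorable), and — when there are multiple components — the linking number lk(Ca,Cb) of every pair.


V(x) = x^-3 + x^-2 + x^-1 + 1
bracket: -A^-3 - A - A^5 - A^9, w = -1
3 components, writhe -1, over 7 crossings
lk(C1,C2) = 0
linking number lk(C1,C3) = 0
lk(C2,C3): -1
det 0, colorings 9 of 3^7 — tricolorable
observation: w = -1 (over 7 crossings) is diagram-only; (-A^3)^(1) removes it from V


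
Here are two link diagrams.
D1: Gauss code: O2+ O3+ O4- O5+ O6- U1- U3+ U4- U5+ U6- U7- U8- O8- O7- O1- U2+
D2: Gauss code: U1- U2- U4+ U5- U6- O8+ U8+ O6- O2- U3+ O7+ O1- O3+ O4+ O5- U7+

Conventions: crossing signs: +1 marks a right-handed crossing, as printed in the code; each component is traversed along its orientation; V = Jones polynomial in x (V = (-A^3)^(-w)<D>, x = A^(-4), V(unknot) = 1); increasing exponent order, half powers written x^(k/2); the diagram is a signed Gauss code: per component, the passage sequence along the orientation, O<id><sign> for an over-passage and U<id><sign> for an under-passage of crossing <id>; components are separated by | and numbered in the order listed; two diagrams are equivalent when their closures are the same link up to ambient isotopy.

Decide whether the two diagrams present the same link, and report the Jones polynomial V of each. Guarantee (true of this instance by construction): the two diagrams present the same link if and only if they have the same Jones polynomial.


equivalent: yes
V(D1) = 1  (w -2, c 8, <D> = A^-6)
V(D2) = 1  (w 0, c 8, <D> = 1)
why: all 2 diagrams share one V(x), hence one class


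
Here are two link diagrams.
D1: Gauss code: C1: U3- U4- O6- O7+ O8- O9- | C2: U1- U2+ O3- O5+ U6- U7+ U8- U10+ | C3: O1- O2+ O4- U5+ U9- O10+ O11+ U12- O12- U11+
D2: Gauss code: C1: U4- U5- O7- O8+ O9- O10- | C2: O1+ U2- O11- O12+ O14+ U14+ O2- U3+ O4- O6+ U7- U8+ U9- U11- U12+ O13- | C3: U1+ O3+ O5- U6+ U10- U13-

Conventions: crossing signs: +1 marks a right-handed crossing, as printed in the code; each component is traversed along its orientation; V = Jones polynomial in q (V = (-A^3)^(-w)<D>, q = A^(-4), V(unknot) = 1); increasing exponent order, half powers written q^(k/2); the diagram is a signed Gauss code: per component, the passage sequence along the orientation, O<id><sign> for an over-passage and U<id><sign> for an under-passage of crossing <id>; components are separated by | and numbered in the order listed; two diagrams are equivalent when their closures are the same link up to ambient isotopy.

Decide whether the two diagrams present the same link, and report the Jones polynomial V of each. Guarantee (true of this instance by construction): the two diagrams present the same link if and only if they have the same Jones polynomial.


equivalent: yes
D1 (bracket 2A^-6 + A^2 + A^10; 12 crossings at w = -2): V = q^-4 + q^-2 + 2
V(D2) = q^-4 + q^-2 + 2  (w -2, c 14, <D> = 2A^-6 + A^2 + A^10)
key observation: all 2 diagrams share one V(q), hence one class


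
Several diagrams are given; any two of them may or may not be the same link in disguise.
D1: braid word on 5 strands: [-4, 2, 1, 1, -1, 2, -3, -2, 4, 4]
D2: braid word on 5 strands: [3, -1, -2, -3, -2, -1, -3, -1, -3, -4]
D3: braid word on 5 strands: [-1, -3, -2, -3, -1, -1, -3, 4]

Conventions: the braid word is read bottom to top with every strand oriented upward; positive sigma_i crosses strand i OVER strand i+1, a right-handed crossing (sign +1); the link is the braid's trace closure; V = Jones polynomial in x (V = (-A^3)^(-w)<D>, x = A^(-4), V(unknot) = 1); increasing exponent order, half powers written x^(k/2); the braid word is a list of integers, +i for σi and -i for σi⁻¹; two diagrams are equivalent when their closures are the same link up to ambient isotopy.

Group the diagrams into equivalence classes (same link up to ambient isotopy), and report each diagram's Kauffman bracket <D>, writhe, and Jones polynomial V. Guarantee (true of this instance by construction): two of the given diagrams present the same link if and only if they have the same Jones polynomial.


classes: {D1} | {D2, D3}
V(D1) = 1  [10 crossings, <D> = A^6, w = +2]
D2 (bracket A^-16 + 2A^-8 - 2A^-4 + 1 - 2A^4 + A^8; 10 crossings at w = -8): V = x^-8 - 2x^-7 + x^-6 - 2x^-5 + 2x^-4 + x^-2
D3 (bracket A^-10 + 2A^-2 - 2A^2 + A^6 - 2A^10 + A^14; 8 crossings at w = -6): V = x^-8 - 2x^-7 + x^-6 - 2x^-5 + 2x^-4 + x^-2
note: comparing 3 Jones polynomials yields 2 groups


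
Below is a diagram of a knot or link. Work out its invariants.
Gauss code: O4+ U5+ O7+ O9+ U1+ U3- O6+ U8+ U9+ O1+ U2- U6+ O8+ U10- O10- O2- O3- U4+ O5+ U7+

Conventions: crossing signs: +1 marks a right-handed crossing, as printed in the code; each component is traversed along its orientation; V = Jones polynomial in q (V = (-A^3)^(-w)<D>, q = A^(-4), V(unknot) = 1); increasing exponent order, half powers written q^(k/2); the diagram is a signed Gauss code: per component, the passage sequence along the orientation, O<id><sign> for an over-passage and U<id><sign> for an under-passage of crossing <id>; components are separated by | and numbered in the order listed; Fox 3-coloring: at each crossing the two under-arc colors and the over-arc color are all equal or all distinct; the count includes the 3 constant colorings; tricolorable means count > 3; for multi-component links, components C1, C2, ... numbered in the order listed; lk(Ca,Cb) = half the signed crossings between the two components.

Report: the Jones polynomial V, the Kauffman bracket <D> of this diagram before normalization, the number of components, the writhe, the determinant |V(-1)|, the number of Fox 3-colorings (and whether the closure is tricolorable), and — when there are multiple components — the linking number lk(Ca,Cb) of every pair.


Jones polynomial: V(q) = q^2 + 2q^4 - 2q^5 + q^6 - 2q^7 + q^8
<D> = A^-20 - 2A^-16 + A^-12 - 2A^-8 + 2A^-4 + A^4; writhe +4
components 1, writhe +4 (10 crossings)
3-colorings: 27 of 3^10, det 9 — tricolorable
note: w = +4 shifts under R1 moves; the (-A^3)^(-4) factor cancels that in V


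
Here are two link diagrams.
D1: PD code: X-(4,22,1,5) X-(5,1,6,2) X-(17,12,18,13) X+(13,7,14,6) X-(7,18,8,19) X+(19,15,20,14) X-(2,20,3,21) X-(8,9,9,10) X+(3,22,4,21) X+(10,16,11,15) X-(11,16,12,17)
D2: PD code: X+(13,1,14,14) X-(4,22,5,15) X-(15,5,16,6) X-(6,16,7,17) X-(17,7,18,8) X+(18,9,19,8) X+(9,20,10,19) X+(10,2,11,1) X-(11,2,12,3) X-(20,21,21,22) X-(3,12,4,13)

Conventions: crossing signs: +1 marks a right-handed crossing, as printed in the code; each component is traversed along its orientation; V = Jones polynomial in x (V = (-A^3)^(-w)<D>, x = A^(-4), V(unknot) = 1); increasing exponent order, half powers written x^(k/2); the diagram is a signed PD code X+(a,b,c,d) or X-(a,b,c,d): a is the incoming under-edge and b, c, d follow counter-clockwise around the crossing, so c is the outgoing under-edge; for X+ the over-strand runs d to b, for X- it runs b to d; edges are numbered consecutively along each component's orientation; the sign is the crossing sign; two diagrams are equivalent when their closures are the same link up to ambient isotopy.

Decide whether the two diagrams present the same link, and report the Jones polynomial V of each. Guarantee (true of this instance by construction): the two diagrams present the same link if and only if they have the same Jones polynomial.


same link: no
V(D1) = -x^(-9/2) + x^(-7/2) - 2x^(-5/2) + 2x^(-3/2) - 2x^(-1/2) + x^(1/2) - x^(3/2)  [11 crossings, <D> = A^-15 - A^-11 + 2A^-7 - 2A^-3 + 2A - A^5 + A^9, w = -3]
V(D2) = -x^(-5/2) - x^(-1/2)  (w -3, c 11, <D> = A^-7 + A)
note: 2 values of V(x) split the 2 diagrams


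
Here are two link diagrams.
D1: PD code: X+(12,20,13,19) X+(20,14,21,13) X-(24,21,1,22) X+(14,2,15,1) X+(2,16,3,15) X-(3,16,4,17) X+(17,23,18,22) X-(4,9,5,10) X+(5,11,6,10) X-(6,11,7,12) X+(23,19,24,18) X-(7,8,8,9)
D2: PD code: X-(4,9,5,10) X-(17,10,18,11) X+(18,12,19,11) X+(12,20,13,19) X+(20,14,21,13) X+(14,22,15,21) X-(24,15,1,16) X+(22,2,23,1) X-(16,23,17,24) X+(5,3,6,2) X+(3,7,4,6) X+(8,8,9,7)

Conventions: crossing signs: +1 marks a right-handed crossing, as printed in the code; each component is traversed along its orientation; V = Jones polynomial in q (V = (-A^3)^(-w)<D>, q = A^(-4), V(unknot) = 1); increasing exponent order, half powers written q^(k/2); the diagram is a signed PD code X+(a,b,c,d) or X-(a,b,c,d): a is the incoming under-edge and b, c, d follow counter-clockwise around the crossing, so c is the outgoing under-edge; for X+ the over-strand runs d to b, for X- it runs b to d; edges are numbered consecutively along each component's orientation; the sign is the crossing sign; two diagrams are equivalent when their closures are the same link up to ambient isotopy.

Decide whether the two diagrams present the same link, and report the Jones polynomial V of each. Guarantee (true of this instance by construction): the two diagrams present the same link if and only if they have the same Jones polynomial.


equivalent: no
V(D1) = q - q^2 + 2q^3 - q^4 + q^5 - q^6  (w +2, c 12, <D> = -A^-18 + A^-14 - A^-10 + 2A^-6 - A^-2 + A^2)
D2 (bracket A^-8 - 2A^-4 + 2 - 2A^4 + 2A^8 - A^12 + A^16; 12 crossings at w = +4): V = q^-1 - 1 + 2q - 2q^2 + 2q^3 - 2q^4 + q^5
why: comparing 2 Jones polynomials yields 2 groups


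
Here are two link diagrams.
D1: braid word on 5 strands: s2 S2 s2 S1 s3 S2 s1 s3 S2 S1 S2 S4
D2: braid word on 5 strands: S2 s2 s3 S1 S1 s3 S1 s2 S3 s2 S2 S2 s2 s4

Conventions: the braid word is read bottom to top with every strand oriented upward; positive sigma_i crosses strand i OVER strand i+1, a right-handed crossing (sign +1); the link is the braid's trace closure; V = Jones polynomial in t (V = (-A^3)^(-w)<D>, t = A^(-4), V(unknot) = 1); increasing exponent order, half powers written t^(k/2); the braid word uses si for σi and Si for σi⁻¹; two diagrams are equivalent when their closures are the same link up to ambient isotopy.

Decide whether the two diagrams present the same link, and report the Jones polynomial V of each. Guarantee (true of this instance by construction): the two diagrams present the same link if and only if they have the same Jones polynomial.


equivalent: no
V(D1) = t^-4 - t^-3 + t^-2 - 2t^-1 + 2 - t + t^2  (w -2, c 12, <D> = A^-14 - A^-10 + 2A^-6 - 2A^-2 + A^2 - A^6 + A^10)
D2 (bracket A^4 + A^12 - A^16; 14 crossings at w = 0): V = -t^-4 + t^-3 + t^-1
why: comparing 2 Jones polynomials yields 2 groups


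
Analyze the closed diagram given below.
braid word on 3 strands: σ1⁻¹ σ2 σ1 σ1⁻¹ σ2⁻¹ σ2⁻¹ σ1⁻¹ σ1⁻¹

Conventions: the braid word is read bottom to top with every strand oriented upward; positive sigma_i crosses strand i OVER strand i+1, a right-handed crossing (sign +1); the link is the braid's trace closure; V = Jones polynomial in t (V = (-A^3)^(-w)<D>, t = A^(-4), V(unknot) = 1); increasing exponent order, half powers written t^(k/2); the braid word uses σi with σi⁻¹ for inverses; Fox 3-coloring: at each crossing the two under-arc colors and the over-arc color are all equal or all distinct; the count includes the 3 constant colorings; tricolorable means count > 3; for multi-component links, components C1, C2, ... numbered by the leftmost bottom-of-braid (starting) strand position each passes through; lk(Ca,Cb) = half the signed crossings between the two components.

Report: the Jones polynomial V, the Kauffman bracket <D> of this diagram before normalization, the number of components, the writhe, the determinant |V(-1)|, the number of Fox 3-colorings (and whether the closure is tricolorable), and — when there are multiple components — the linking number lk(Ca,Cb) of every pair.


V(t) = -t^-4 + t^-3 + t^-1
bracket: A^-8 + 1 - A^4, w = -4
1 component, writhe -4, over 8 crossings
det 3, colorings 9 of 3^8 — tricolorable
observation: |V(-1)| = 3: so tricolorable, since 3 divides 3


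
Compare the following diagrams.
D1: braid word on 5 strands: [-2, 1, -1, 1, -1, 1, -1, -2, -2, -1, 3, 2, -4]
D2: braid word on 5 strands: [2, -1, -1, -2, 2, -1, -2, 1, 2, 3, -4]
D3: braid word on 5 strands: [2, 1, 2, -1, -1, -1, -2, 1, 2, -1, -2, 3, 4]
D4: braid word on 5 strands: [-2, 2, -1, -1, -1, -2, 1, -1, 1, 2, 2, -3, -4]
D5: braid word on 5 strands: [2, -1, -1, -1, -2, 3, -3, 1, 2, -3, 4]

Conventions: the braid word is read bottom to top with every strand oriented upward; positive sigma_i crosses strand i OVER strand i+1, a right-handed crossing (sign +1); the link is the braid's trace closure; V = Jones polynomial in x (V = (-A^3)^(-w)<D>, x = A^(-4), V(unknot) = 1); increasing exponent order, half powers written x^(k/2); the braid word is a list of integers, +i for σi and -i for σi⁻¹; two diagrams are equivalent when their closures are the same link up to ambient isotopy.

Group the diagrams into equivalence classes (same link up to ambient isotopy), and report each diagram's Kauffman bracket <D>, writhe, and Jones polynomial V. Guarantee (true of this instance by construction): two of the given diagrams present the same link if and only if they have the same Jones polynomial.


classes: {D1} | {D2, D3, D4, D5}
V(D1) = -x^(-5/2) - x^(-1/2)  [13 crossings, <D> = A^-7 + A, w = -3]
V(D2) = x^(-7/2) - 2x^(-5/2) + x^(-3/2) - 2x^(-1/2) + x^(1/2) - x^(3/2)  [11 crossings, <D> = A^-9 - A^-5 + 2A^-1 - A^3 + 2A^7 - A^11, w = -1]
V(D3) = x^(-7/2) - 2x^(-5/2) + x^(-3/2) - 2x^(-1/2) + x^(1/2) - x^(3/2)  [13 crossings, <D> = A^-3 - A + 2A^5 - A^9 + 2A^13 - A^17, w = +1]
V(D4) = x^(-7/2) - 2x^(-5/2) + x^(-3/2) - 2x^(-1/2) + x^(1/2) - x^(3/2)  (w -3, c 13, <D> = A^-15 - A^-11 + 2A^-7 - A^-3 + 2A - A^5)
D5 (bracket A^-9 - A^-5 + 2A^-1 - A^3 + 2A^7 - A^11; 11 crossings at w = -1): V = x^(-7/2) - 2x^(-5/2) + x^(-3/2) - 2x^(-1/2) + x^(1/2) - x^(3/2)
note: comparing 5 Jones polynomials yields 2 groups


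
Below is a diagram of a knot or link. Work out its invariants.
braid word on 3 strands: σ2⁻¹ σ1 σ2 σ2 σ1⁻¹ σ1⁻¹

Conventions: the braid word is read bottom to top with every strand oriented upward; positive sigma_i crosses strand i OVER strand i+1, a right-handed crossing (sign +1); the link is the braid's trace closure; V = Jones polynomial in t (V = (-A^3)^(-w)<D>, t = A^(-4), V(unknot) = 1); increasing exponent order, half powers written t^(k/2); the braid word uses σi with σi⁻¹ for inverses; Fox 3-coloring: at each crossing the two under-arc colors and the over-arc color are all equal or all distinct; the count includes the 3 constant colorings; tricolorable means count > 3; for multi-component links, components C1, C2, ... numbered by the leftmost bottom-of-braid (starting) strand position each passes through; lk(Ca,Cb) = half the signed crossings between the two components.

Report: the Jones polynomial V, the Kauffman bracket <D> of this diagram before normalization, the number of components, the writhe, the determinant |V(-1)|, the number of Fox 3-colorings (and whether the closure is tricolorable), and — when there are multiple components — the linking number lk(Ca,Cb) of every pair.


Jones polynomial: V(t) = t^-2 - t^-1 + 1 - t + t^2
<D> = A^-8 - A^-4 + 1 - A^4 + A^8; writhe 0
components 1, writhe 0 (6 crossings)
3-colorings: 3 of 3^6, det 5 — not tricolorable
note: |V(-1)| = 5: so not tricolorable, since 3 does not divide 5


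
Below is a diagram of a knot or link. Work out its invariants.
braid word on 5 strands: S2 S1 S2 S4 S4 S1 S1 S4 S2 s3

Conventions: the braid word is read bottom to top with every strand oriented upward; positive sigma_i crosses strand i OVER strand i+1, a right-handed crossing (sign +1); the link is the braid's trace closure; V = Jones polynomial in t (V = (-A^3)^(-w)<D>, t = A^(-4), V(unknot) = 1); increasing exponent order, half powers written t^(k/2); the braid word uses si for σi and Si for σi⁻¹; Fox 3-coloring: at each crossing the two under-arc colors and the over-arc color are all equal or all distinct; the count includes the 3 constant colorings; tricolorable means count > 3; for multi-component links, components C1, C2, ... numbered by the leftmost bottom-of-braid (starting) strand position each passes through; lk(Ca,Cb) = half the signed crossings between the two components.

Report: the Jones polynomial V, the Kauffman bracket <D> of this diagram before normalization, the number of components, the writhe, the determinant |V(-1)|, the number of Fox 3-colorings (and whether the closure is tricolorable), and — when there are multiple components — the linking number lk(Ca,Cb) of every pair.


V = t^-11 - 2t^-10 + 2t^-9 - 3t^-8 + 2t^-7 - 2t^-6 + 2t^-5 + t^-3
<D> = A^-12 + 2A^-4 - 2 + 2A^4 - 3A^8 + 2A^12 - 2A^16 + A^20 (w = -8)
1 component over 10 crossings, w = -8
9 Fox colorings among 3^10, |V(-1)| = 15: tricolorable
why: V spans 8 powers of t: at least 8 crossings in any diagram


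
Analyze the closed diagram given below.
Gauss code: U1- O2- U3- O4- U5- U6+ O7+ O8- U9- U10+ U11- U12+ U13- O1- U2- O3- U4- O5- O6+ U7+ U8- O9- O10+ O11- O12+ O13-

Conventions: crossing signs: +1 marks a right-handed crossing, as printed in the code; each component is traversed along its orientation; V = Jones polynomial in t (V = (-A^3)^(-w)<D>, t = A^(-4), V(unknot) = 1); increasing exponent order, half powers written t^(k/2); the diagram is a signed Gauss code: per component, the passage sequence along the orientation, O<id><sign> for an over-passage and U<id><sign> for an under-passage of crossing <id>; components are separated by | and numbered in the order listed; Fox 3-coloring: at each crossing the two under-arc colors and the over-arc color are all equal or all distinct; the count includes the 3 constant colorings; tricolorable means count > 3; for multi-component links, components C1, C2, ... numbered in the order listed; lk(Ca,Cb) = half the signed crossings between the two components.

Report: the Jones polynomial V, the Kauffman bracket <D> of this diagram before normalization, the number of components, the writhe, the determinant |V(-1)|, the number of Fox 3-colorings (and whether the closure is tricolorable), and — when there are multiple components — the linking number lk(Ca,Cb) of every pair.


V = -t^-7 + t^-6 - t^-5 + t^-4 + t^-2
<D> = -A^-7 - A + A^5 - A^9 + A^13 (w = -5)
1 component over 13 crossings, w = -5
3 Fox colorings among 3^13, |V(-1)| = 5: not tricolorable
why: the span of V is 5, forcing >= 5 crossings in any diagram


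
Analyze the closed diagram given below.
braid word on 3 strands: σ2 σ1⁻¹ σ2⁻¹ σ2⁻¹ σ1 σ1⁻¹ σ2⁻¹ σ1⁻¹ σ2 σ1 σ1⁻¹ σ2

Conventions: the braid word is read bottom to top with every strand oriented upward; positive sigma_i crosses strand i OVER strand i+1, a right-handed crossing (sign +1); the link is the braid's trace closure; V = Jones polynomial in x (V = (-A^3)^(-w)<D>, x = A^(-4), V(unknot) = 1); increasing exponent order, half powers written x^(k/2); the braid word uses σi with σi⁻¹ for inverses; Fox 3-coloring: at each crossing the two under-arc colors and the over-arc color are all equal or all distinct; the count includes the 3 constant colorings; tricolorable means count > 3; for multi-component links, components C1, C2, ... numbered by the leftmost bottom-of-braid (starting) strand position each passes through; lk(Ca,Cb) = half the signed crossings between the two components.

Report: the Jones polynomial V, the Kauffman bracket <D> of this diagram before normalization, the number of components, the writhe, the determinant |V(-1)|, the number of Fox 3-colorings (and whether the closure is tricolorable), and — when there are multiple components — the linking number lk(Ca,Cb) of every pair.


V = -x^-5 + x^-4 - x^-3 + 2x^-2 - x^-1 + 2 - x
<D> = -A^-10 + 2A^-6 - A^-2 + 2A^2 - A^6 + A^10 - A^14 (w = -2)
1 component over 12 crossings, w = -2
9 Fox colorings among 3^12, |V(-1)| = 9: tricolorable
why: the span of V is 6, forcing >= 6 crossings in any diagram


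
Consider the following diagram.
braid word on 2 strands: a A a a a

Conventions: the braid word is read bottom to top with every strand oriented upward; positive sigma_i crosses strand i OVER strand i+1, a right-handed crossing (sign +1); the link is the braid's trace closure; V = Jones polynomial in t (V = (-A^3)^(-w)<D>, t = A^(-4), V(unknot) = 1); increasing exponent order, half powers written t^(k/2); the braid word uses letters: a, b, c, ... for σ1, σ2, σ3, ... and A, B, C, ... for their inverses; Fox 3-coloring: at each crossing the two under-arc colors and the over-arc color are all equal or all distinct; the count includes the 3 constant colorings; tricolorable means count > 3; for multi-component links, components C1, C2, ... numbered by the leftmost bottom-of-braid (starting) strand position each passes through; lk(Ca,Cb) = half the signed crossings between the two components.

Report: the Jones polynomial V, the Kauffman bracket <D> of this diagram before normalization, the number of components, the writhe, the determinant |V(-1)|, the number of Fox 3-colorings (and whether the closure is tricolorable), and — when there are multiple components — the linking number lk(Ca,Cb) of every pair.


V = t + t^3 - t^4
<D> = A^-7 - A^-3 - A^5 (w = +3)
1 component over 5 crossings, w = +3
9 Fox colorings among 3^5, |V(-1)| = 3: tricolorable
why: the word shrinks to σ1 σ1 σ1 after cancelling


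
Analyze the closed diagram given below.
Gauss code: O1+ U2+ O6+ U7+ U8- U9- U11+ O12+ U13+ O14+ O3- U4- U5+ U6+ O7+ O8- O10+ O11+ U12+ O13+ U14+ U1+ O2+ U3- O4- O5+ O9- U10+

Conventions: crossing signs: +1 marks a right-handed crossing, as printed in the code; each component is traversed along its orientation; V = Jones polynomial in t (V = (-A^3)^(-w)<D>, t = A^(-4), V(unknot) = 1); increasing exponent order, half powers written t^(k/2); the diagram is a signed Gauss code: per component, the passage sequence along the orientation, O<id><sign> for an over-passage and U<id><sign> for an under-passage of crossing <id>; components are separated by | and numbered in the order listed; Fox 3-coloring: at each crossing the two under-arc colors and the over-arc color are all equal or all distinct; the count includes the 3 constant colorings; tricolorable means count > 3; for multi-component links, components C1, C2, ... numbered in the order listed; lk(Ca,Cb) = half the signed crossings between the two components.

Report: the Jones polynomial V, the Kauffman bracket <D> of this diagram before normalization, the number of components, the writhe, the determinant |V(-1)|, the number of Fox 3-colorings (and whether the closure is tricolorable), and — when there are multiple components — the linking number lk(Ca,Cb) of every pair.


V(t) = 2t^2 - 3t^3 + 6t^4 - 7t^5 + 7t^6 - 7t^7 + 5t^8 - 3t^9 + t^10
bracket: A^-22 - 3A^-18 + 5A^-14 - 7A^-10 + 7A^-6 - 7A^-2 + 6A^2 - 3A^6 + 2A^10, w = +6
1 component, writhe +6, over 14 crossings
det 41, colorings 3 of 3^14 — not tricolorable
observation: w = +6 shifts under R1 moves; the (-A^3)^(-6) factor cancels that in V


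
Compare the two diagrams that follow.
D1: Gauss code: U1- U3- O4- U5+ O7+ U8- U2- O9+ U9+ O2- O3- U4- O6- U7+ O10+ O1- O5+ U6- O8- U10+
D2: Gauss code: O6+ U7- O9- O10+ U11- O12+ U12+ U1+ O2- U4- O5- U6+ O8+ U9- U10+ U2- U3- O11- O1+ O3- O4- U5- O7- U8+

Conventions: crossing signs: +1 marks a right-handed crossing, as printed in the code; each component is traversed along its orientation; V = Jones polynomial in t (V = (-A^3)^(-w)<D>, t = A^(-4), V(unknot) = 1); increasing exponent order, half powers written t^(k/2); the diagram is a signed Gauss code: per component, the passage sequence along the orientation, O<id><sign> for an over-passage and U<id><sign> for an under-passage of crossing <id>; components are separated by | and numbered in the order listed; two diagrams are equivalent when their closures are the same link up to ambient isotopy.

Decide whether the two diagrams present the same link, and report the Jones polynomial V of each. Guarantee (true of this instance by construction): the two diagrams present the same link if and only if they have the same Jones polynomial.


equivalent: yes
D1 (bracket A^-10 - A^-6 + 2A^-2 - 2A^2 + 2A^6 - 2A^10 + A^14; 10 crossings at w = -2): V = t^-5 - 2t^-4 + 2t^-3 - 2t^-2 + 2t^-1 - 1 + t
V(D2) = t^-5 - 2t^-4 + 2t^-3 - 2t^-2 + 2t^-1 - 1 + t  (w -2, c 12, <D> = A^-10 - A^-6 + 2A^-2 - 2A^2 + 2A^6 - 2A^10 + A^14)
key observation: Reidemeister moves carry D1 (10 crossings) to D2 (12)


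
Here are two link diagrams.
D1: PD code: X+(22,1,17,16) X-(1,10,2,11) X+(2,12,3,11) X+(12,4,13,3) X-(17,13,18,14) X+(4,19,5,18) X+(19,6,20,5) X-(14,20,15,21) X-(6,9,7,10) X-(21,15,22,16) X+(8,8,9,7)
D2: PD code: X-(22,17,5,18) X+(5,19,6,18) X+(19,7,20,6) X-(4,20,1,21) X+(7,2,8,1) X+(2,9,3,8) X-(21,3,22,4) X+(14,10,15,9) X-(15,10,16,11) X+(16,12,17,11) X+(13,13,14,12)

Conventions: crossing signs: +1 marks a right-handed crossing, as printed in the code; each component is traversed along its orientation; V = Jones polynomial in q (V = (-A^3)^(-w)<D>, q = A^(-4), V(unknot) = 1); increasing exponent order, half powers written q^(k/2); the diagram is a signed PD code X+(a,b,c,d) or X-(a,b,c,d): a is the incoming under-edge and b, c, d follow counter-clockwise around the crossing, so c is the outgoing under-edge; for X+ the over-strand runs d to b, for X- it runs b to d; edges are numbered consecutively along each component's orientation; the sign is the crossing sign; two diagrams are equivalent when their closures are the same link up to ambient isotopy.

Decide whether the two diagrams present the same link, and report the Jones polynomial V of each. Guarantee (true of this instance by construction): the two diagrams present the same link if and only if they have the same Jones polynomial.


equivalent: yes
D1 (bracket -A^-11 + 2A^-7 - A^-3 + 2A - A^5 + A^9; 11 crossings at w = +1): V = -q^(-3/2) + q^(-1/2) - 2q^(1/2) + q^(3/2) - 2q^(5/2) + q^(7/2)
V(D2) = -q^(-3/2) + q^(-1/2) - 2q^(1/2) + q^(3/2) - 2q^(5/2) + q^(7/2)  (w +3, c 11, <D> = -A^-5 + 2A^-1 - A^3 + 2A^7 - A^11 + A^15)
key observation: Reidemeister moves carry D1 (11 crossings) to D2 (11)


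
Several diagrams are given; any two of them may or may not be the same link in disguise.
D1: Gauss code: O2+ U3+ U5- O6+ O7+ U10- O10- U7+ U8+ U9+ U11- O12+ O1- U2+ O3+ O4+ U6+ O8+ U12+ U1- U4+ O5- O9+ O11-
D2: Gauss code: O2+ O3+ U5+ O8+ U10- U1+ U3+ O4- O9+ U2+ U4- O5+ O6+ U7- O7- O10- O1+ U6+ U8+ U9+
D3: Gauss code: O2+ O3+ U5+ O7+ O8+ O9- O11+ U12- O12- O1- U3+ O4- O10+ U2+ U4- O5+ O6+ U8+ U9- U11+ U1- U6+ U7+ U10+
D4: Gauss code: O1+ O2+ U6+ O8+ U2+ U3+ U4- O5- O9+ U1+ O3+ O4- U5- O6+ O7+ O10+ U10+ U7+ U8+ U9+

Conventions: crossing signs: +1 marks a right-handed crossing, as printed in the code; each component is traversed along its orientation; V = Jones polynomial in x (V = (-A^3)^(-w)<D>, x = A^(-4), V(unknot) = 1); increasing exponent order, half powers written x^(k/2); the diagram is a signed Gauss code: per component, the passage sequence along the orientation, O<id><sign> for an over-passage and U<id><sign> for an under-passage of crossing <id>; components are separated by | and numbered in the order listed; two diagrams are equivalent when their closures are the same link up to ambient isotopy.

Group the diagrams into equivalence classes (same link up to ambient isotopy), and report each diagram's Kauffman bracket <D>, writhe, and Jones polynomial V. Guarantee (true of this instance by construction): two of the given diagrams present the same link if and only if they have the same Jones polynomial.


classes: {D1, D2, D3, D4}
V(D1) = x - x^2 + 2x^3 - x^4 + x^5 - x^6  [12 crossings, <D> = -A^-12 + A^-8 - A^-4 + 2 - A^4 + A^8, w = +4]
V(D2) = x - x^2 + 2x^3 - x^4 + x^5 - x^6  (w +4, c 10, <D> = -A^-12 + A^-8 - A^-4 + 2 - A^4 + A^8)
D3 (bracket -A^-12 + A^-8 - A^-4 + 2 - A^4 + A^8; 12 crossings at w = +4): V = x - x^2 + 2x^3 - x^4 + x^5 - x^6
V(D4) = x - x^2 + 2x^3 - x^4 + x^5 - x^6  [10 crossings, <D> = -A^-6 + A^-2 - A^2 + 2A^6 - A^10 + A^14, w = +6]
note: all 4 diagrams share one V(x), hence one class


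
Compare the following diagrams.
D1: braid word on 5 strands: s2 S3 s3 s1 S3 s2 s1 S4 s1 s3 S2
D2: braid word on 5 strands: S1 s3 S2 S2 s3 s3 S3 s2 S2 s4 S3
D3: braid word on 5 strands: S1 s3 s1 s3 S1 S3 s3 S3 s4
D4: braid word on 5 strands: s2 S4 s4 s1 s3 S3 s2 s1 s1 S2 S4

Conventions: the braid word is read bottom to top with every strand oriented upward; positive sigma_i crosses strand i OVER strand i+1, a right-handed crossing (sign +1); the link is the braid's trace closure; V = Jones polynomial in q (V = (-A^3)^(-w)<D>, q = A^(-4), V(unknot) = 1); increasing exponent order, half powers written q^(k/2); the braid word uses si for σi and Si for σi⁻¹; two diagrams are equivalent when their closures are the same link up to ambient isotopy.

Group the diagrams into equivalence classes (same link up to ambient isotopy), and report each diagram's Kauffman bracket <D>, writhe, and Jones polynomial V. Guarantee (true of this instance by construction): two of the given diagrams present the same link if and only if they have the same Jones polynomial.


classes: {D1, D4} | {D2} | {D3}
V(D1) = -q^(1/2) - q^(3/2) - q^(5/2) + q^(9/2)  [11 crossings, <D> = -A^-9 + A^-1 + A^3 + A^7, w = +3]
V(D2) = -q^(-5/2) - q^(-1/2)  [11 crossings, <D> = A^-1 + A^7, w = -1]
V(D3) = -q^(-1/2) - q^(1/2)  (w +1, c 9, <D> = A + A^5)
V(D4) = -q^(1/2) - q^(3/2) - q^(5/2) + q^(9/2)  [11 crossings, <D> = -A^-9 + A^-1 + A^3 + A^7, w = +3]
note: 3 classes among 4 diagrams; unequal V(q) rules out equality


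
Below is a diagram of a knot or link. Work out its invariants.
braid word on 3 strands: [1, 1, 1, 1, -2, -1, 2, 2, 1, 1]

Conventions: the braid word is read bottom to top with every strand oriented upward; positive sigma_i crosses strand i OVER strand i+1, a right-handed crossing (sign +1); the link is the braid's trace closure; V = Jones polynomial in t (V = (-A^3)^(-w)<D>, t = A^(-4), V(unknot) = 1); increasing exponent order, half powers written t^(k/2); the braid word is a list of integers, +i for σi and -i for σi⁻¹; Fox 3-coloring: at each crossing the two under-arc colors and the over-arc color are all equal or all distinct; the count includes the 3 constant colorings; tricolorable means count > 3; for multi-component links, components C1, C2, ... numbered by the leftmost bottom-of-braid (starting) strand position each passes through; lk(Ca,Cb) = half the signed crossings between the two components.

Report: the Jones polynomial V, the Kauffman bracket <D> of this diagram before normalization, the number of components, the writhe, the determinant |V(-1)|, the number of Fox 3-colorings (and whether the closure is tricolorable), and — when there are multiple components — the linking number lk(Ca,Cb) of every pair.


V = t^3 + t^5 - t^6 + t^7 - t^8 + t^9 - t^10
<D> = -A^-22 + A^-18 - A^-14 + A^-10 - A^-6 + A^-2 + A^6 (w = +6)
1 component over 10 crossings, w = +6
3 Fox colorings among 3^10, |V(-1)| = 7: not tricolorable
why: det 7 = |V(-1)|; not divisible by 3, so not tricolorable


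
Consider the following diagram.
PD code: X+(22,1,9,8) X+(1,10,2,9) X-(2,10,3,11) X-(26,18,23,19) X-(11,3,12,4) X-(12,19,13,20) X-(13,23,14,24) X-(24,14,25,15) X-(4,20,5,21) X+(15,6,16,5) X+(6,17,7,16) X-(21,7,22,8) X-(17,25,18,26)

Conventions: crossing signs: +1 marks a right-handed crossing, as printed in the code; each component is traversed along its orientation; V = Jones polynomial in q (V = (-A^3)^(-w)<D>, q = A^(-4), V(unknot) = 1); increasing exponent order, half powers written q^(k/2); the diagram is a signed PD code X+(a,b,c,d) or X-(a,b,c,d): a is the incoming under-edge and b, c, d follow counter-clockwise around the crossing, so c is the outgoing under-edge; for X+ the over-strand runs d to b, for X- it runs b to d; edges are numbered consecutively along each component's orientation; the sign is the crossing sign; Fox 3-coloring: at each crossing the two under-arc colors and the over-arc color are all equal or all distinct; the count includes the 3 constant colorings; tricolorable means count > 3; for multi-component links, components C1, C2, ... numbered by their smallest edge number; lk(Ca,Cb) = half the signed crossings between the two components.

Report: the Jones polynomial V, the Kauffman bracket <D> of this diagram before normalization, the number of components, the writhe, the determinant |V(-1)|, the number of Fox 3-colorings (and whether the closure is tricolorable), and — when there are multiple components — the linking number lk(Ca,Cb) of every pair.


Jones polynomial: V(q) = q^-7 - 2q^-6 + 3q^-5 - 2q^-4 + 4q^-3 - 2q^-2 + 2q^-1
<D> = -2A^-11 + 2A^-7 - 4A^-3 + 2A - 3A^5 + 2A^9 - A^13; writhe -5
components 3, writhe -5 (13 crossings)
linking number lk(C1,C2) = 0
lk(C1,C3): 0
lk(C2,C3) = -2
3-colorings: 3 of 3^13, det 16 — not tricolorable
note: |V(-1)| = 16: so not tricolorable, since 3 does not divide 16


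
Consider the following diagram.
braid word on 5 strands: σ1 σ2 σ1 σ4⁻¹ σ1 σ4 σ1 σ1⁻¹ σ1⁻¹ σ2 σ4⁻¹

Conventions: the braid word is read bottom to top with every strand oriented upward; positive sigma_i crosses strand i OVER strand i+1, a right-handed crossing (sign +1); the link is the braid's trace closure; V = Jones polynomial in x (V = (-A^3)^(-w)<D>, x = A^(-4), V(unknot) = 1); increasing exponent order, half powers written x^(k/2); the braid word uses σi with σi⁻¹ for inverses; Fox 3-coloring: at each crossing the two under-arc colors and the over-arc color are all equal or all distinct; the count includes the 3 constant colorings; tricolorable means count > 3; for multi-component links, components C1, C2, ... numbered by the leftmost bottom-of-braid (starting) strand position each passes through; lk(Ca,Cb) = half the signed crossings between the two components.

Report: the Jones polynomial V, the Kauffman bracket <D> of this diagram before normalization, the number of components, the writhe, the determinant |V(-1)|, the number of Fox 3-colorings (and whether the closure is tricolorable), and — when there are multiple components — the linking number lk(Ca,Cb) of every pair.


Jones polynomial: V(x) = -x^(1/2) - x^(3/2) - x^(5/2) + x^(9/2)
<D> = -A^-9 + A^-1 + A^3 + A^7; writhe +3
components 2, writhe +3 (11 crossings)
linking number lk(C1,C2) = 0
3-colorings: 27 of 3^11, det 0 — tricolorable
note: w = +3 shifts under R1 moves; the (-A^3)^(-3) factor cancels that in V


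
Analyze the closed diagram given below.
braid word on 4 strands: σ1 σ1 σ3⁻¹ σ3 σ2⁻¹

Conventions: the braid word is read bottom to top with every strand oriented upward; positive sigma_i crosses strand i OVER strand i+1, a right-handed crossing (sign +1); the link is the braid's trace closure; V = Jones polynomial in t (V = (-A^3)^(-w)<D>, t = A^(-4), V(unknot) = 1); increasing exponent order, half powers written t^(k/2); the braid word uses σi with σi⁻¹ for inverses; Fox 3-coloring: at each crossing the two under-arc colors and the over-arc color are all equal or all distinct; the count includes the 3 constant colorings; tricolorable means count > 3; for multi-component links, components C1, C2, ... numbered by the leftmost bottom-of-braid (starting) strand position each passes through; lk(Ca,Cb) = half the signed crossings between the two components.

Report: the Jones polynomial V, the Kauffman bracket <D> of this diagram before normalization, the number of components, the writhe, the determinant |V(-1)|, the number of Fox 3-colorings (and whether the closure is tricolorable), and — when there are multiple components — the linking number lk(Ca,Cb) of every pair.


V(t) = 1 + t + t^2 + t^3
bracket: -A^-9 - A^-5 - A^-1 - A^3, w = +1
3 components, writhe +1, over 5 crossings
lk(C1,C2) = +1
linking number lk(C1,C3) = 0
lk(C2,C3): 0
det 0, colorings 9 of 3^6 — tricolorable
observation: span 3 respects span(V) <= c + mu - 1 = 7 for this 3-component diagram


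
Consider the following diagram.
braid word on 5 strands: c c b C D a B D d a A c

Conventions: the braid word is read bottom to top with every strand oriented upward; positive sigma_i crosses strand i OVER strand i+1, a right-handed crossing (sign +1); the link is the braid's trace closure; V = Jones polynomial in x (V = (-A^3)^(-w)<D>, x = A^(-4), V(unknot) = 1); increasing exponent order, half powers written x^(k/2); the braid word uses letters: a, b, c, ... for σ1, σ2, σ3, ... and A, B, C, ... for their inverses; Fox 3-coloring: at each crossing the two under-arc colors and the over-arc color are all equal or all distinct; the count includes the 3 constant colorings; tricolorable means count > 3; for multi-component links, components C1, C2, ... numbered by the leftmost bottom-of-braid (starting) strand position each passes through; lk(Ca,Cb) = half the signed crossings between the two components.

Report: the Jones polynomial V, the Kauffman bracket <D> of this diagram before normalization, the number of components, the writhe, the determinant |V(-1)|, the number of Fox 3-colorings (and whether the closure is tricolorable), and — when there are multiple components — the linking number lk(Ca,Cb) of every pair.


V = x + x^3 - x^4
<D> = -A^-10 + A^-6 + A^2 (w = +2)
1 component over 12 crossings, w = +2
9 Fox colorings among 3^12, |V(-1)| = 3: tricolorable
why: w = +2 (over 12 crossings) is diagram-only; (-A^3)^(-2) removes it from V


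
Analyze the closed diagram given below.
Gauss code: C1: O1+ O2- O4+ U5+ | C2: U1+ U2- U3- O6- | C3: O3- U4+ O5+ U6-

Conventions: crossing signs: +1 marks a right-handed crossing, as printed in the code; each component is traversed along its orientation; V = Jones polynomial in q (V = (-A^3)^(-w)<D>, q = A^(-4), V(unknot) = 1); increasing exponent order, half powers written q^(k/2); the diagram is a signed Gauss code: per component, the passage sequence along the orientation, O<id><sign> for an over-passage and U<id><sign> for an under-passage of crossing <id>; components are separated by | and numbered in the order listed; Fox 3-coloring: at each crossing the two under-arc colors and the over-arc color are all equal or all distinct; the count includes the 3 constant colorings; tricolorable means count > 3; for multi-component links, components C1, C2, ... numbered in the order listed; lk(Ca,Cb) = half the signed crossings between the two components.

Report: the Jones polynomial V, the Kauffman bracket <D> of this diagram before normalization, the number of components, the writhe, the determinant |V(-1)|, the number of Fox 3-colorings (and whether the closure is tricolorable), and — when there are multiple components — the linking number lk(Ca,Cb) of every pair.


V(q) = q^-2 + 2 + q^2
bracket: A^-8 + 2 + A^8, w = 0
3 components, writhe 0, over 6 crossings
lk(C1,C2) = 0
linking number lk(C1,C3) = +1
lk(C2,C3): -1
det 4, colorings 3 of 3^6 — not tricolorable
observation: w = 0 shifts under R1 moves; the (-A^3)^(0) factor cancels that in V
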